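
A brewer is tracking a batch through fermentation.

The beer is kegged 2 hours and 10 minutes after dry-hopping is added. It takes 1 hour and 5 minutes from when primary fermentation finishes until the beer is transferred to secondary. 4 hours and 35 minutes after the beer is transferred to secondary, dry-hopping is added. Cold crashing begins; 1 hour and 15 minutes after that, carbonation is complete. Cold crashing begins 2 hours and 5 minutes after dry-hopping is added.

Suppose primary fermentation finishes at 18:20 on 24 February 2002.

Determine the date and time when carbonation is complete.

Primary fermentation finishes: 18:20 Feb 24, 2002.
The beer is transferred to secondary: 18:20 Feb 24, 2002 + 1h05m = 19:25 Feb 24, 2002.
Dry-hopping is added: 19:25 Feb 24, 2002 + 4h35m = 00:00 Feb 25, 2002.
Cold crashing begins: 00:00 Feb 25, 2002 + 2h05m = 02:05 Feb 25, 2002.
Carbonation is complete: 02:05 Feb 25, 2002 + 1h15m = 03:20 Feb 25, 2002.

03:20 on 25 February 2002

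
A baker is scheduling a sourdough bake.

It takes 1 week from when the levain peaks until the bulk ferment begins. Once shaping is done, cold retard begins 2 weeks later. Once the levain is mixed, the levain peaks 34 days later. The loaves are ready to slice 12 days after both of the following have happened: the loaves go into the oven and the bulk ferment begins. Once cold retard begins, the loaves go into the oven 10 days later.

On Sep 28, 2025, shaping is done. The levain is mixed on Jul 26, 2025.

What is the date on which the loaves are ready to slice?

Shaping is done: Sep 28, 2025.
Cold retard begins: Sep 28, 2025 + 2 weeks = Oct 12, 2025.
The loaves go into the oven: Oct 12, 2025 + 10 days = Oct 22, 2025.
The levain is mixed: Jul 26, 2025.
The levain peaks: Jul 26, 2025 + 34 days = Aug 29, 2025.
The bulk ferment begins: Aug 29, 2025 + 1 week = Sep 5, 2025.
Both prerequisites met — the loaves go into the oven (Oct 22, 2025), the bulk ferment begins (Sep 5, 2025); the later is Oct 22, 2025.
The loaves are ready to slice: Oct 22, 2025 + 12 days = Nov 3, 2025.

Nov 3, 2025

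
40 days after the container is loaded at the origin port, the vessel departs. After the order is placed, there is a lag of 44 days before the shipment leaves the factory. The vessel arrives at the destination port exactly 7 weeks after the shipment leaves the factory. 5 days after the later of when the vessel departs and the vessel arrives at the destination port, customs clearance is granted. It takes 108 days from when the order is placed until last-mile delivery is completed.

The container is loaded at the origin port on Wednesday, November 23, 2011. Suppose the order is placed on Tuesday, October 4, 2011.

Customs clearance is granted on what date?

Tuesday, January 10, 2012

The container is loaded at the origin port: Nov 23, 2011.
The vessel departs: Nov 23, 2011 + 40 days = Jan 2, 2012.
The order is placed: Oct 4, 2011.
The shipment leaves the factory: Oct 4, 2011 + 44 days = Nov 17, 2011.
The vessel arrives at the destination port: Nov 17, 2011 + 7 weeks = Jan 5, 2012.
Both prerequisites met — the vessel departs (Jan 2, 2012), the vessel arrives at the destination port (Jan 5, 2012); the later is Jan 5, 2012.
Customs clearance is granted: Jan 5, 2012 + 5 days = Jan 10, 2012.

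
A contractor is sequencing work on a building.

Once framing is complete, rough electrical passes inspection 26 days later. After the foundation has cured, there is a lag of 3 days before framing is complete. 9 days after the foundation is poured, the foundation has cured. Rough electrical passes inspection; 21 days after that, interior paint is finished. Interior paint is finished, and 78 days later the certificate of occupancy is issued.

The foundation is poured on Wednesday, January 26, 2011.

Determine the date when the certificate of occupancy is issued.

Sunday, June 12, 2011

The foundation is poured: Jan 26, 2011.
The foundation has cured: Jan 26, 2011 + 9 days = Feb 4, 2011.
Framing is complete: Feb 4, 2011 + 3 days = Feb 7, 2011.
Rough electrical passes inspection: Feb 7, 2011 + 26 days = Mar 5, 2011.
Interior paint is finished: Mar 5, 2011 + 21 days = Mar 26, 2011.
The certificate of occupancy is issued: Mar 26, 2011 + 78 days = Jun 12, 2011.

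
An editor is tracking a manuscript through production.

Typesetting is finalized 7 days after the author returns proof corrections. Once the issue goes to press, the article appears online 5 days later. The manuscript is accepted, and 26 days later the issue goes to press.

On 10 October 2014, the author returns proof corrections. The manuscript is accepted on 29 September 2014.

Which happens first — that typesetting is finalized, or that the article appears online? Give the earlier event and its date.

Typesetting is finalized — 17 October 2014

The author returns proof corrections: Oct 10, 2014.
Typesetting is finalized: Oct 10, 2014 + 7 days = Oct 17, 2014.
The manuscript is accepted: Sep 29, 2014.
The issue goes to press: Sep 29, 2014 + 26 days = Oct 25, 2014.
The article appears online: Oct 25, 2014 + 5 days = Oct 30, 2014.
Comparing: typesetting is finalized on Oct 17, 2014 vs the article appears online on Oct 30, 2014. Earlier: typesetting is finalized.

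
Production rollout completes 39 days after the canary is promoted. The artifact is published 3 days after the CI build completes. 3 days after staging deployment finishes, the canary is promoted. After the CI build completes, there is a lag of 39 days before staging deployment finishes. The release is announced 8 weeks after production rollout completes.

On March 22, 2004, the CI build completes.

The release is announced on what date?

August 6, 2004

The CI build completes: Mar 22, 2004.
Staging deployment finishes: Mar 22, 2004 + 39 days = Apr 30, 2004.
The canary is promoted: Apr 30, 2004 + 3 days = May 3, 2004.
Production rollout completes: May 3, 2004 + 39 days = Jun 11, 2004.
The release is announced: Jun 11, 2004 + 8 weeks = Aug 6, 2004.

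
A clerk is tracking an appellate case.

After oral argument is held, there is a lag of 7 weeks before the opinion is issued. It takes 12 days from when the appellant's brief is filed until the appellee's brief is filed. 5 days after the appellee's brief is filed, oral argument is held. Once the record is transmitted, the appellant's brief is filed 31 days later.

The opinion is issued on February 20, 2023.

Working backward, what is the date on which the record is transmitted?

The opinion is issued: Feb 20, 2023.
Oral argument is held: Feb 20, 2023 − 7 weeks = Jan 2, 2023.
The appellee's brief is filed: Jan 2, 2023 − 5 days = Dec 28, 2022.
The appellant's brief is filed: Dec 28, 2022 − 12 days = Dec 16, 2022.
The record is transmitted: Dec 16, 2022 − 31 days = Nov 15, 2022.

November 15, 2022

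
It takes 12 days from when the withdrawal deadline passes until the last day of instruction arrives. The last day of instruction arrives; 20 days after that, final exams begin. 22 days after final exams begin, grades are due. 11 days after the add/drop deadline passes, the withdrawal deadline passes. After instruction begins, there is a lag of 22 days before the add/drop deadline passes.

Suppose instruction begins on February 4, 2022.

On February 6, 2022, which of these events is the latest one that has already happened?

Instruction begins: Feb 4, 2022.
The add/drop deadline passes: Feb 4, 2022 + 22 days = Feb 26, 2022.
The withdrawal deadline passes: Feb 26, 2022 + 11 days = Mar 9, 2022.
The last day of instruction arrives: Mar 9, 2022 + 12 days = Mar 21, 2022.
Final exams begin: Mar 21, 2022 + 20 days = Apr 10, 2022.
Grades are due: Apr 10, 2022 + 22 days = May 2, 2022.
Feb 6, 2022 falls between when instruction begins (Feb 4, 2022) and when the add/drop deadline passes (Feb 26, 2022).

Instruction begins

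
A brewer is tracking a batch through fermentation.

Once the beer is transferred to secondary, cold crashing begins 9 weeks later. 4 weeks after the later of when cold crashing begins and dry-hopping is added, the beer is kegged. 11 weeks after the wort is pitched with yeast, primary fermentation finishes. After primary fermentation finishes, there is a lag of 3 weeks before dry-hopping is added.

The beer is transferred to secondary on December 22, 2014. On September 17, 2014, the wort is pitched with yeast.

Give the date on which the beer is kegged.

The beer is transferred to secondary: Dec 22, 2014.
Cold crashing begins: Dec 22, 2014 + 9 weeks = Feb 23, 2015.
The wort is pitched with yeast: Sep 17, 2014.
Primary fermentation finishes: Sep 17, 2014 + 11 weeks = Dec 3, 2014.
Dry-hopping is added: Dec 3, 2014 + 3 weeks = Dec 24, 2014.
Both prerequisites met — cold crashing begins (Feb 23, 2015), dry-hopping is added (Dec 24, 2014); the later is Feb 23, 2015.
The beer is kegged: Feb 23, 2015 + 4 weeks = Mar 23, 2015.

March 23, 2015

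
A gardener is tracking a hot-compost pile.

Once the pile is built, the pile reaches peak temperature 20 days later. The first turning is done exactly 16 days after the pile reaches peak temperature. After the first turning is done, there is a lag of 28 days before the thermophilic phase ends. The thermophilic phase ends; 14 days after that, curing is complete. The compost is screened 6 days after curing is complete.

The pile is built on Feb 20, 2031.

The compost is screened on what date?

May 15, 2031

The pile is built: Feb 20, 2031.
The pile reaches peak temperature: Feb 20, 2031 + 20 days = Mar 12, 2031.
The first turning is done: Mar 12, 2031 + 16 days = Mar 28, 2031.
The thermophilic phase ends: Mar 28, 2031 + 28 days = Apr 25, 2031.
Curing is complete: Apr 25, 2031 + 14 days = May 9, 2031.
The compost is screened: May 9, 2031 + 6 days = May 15, 2031.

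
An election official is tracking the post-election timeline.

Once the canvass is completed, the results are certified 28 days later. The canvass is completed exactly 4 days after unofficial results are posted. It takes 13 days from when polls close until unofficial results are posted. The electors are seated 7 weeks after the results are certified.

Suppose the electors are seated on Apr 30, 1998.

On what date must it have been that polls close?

The electors are seated: Apr 30, 1998.
The results are certified: Apr 30, 1998 − 7 weeks = Mar 12, 1998.
The canvass is completed: Mar 12, 1998 − 28 days = Feb 12, 1998.
Unofficial results are posted: Feb 12, 1998 − 4 days = Feb 8, 1998.
Polls close: Feb 8, 1998 − 13 days = Jan 26, 1998.

Jan 26, 1998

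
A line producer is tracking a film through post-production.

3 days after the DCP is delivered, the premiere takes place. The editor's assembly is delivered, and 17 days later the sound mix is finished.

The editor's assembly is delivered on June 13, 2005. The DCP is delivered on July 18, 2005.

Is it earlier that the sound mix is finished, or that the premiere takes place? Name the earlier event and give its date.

The editor's assembly is delivered: Jun 13, 2005.
The sound mix is finished: Jun 13, 2005 + 17 days = Jun 30, 2005.
The DCP is delivered: Jul 18, 2005.
The premiere takes place: Jul 18, 2005 + 3 days = Jul 21, 2005.
Comparing: the sound mix is finished on Jun 30, 2005 vs the premiere takes place on Jul 21, 2005. Earlier: the sound mix is finished.

The sound mix is finished — June 30, 2005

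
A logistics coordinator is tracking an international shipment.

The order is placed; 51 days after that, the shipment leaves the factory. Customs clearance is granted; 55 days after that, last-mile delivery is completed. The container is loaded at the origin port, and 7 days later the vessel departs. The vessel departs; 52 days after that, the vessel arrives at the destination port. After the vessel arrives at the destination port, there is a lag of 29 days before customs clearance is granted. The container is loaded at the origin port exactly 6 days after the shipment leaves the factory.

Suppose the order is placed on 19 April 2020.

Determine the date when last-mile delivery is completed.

The order is placed: Apr 19, 2020.
The shipment leaves the factory: Apr 19, 2020 + 51 days = Jun 9, 2020.
The container is loaded at the origin port: Jun 9, 2020 + 6 days = Jun 15, 2020.
The vessel departs: Jun 15, 2020 + 7 days = Jun 22, 2020.
The vessel arrives at the destination port: Jun 22, 2020 + 52 days = Aug 13, 2020.
Customs clearance is granted: Aug 13, 2020 + 29 days = Sep 11, 2020.
Last-mile delivery is completed: Sep 11, 2020 + 55 days = Nov 5, 2020.

5 November 2020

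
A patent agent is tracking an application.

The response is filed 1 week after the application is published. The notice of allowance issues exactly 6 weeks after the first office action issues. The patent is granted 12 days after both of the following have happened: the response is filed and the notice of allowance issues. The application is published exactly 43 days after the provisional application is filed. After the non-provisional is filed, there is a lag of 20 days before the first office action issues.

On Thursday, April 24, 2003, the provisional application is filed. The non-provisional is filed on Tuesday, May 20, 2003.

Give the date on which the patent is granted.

The provisional application is filed: Apr 24, 2003.
The application is published: Apr 24, 2003 + 43 days = Jun 6, 2003.
The response is filed: Jun 6, 2003 + 1 week = Jun 13, 2003.
The non-provisional is filed: May 20, 2003.
The first office action issues: May 20, 2003 + 20 days = Jun 9, 2003.
The notice of allowance issues: Jun 9, 2003 + 6 weeks = Jul 21, 2003.
Both prerequisites met — the response is filed (Jun 13, 2003), the notice of allowance issues (Jul 21, 2003); the later is Jul 21, 2003.
The patent is granted: Jul 21, 2003 + 12 days = Aug 2, 2003.

Saturday, August 2, 2003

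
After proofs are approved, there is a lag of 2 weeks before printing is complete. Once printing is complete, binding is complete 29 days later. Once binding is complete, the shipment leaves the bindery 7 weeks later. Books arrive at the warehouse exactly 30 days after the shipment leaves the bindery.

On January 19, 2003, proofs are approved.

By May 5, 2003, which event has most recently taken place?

The shipment leaves the bindery

Proofs are approved: Jan 19, 2003.
Printing is complete: Jan 19, 2003 + 2 weeks = Feb 2, 2003.
Binding is complete: Feb 2, 2003 + 29 days = Mar 3, 2003.
The shipment leaves the bindery: Mar 3, 2003 + 7 weeks = Apr 21, 2003.
Books arrive at the warehouse: Apr 21, 2003 + 30 days = May 21, 2003.
May 5, 2003 falls between when the shipment leaves the bindery (Apr 21, 2003) and when books arrive at the warehouse (May 21, 2003).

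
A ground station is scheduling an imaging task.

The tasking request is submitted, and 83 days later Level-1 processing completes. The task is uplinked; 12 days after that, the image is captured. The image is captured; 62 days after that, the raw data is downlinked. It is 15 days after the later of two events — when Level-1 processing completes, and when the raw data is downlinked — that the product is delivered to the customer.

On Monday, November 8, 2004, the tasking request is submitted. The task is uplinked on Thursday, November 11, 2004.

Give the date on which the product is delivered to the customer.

Monday, February 14, 2005

The tasking request is submitted: Nov 8, 2004.
Level-1 processing completes: Nov 8, 2004 + 83 days = Jan 30, 2005.
The task is uplinked: Nov 11, 2004.
The image is captured: Nov 11, 2004 + 12 days = Nov 23, 2004.
The raw data is downlinked: Nov 23, 2004 + 62 days = Jan 24, 2005.
Both prerequisites met — Level-1 processing completes (Jan 30, 2005), the raw data is downlinked (Jan 24, 2005); the later is Jan 30, 2005.
The product is delivered to the customer: Jan 30, 2005 + 15 days = Feb 14, 2005.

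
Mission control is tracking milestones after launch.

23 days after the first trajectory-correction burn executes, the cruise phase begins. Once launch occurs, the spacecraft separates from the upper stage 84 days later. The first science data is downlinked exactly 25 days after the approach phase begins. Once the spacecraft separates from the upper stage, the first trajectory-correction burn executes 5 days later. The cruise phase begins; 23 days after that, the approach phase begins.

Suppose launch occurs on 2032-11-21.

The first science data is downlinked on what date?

Launch occurs: Nov 21, 2032.
The spacecraft separates from the upper stage: Nov 21, 2032 + 84 days = Feb 13, 2033.
The first trajectory-correction burn executes: Feb 13, 2033 + 5 days = Feb 18, 2033.
The cruise phase begins: Feb 18, 2033 + 23 days = Mar 13, 2033.
The approach phase begins: Mar 13, 2033 + 23 days = Apr 5, 2033.
The first science data is downlinked: Apr 5, 2033 + 25 days = Apr 30, 2033.

2033-04-30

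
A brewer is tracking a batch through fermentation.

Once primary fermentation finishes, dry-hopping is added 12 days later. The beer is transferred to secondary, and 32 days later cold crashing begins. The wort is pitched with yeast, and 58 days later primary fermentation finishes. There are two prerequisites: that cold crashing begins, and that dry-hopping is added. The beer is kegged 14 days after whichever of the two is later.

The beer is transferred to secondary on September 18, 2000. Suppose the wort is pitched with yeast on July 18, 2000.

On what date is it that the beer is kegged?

November 3, 2000

The beer is transferred to secondary: Sep 18, 2000.
Cold crashing begins: Sep 18, 2000 + 32 days = Oct 20, 2000.
The wort is pitched with yeast: Jul 18, 2000.
Primary fermentation finishes: Jul 18, 2000 + 58 days = Sep 14, 2000.
Dry-hopping is added: Sep 14, 2000 + 12 days = Sep 26, 2000.
Both prerequisites met — cold crashing begins (Oct 20, 2000), dry-hopping is added (Sep 26, 2000); the later is Oct 20, 2000.
The beer is kegged: Oct 20, 2000 + 14 days = Nov 3, 2000.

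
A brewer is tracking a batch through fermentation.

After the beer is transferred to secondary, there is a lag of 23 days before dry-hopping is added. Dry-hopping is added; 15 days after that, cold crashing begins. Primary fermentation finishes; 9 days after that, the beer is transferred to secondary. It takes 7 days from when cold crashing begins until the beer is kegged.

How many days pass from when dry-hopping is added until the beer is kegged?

Causal path: dry-hopping is added → cold crashing begins → the beer is kegged.
Total delay along the path: 15 + 7 = 22 days.

22 days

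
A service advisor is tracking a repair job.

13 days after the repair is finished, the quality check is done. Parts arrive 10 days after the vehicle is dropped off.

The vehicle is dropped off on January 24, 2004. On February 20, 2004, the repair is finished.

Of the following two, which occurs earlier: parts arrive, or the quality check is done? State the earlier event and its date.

Parts arrive — February 3, 2004

The vehicle is dropped off: Jan 24, 2004.
Parts arrive: Jan 24, 2004 + 10 days = Feb 3, 2004.
The repair is finished: Feb 20, 2004.
The quality check is done: Feb 20, 2004 + 13 days = Mar 4, 2004.
Comparing: parts arrive on Feb 3, 2004 vs the quality check is done on Mar 4, 2004. Earlier: parts arrive.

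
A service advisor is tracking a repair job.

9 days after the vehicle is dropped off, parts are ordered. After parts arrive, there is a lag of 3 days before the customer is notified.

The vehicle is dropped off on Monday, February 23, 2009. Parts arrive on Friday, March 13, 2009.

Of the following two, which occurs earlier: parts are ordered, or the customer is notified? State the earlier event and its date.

The vehicle is dropped off: Feb 23, 2009.
Parts are ordered: Feb 23, 2009 + 9 days = Mar 4, 2009.
Parts arrive: Mar 13, 2009.
The customer is notified: Mar 13, 2009 + 3 days = Mar 16, 2009.
Comparing: parts are ordered on Mar 4, 2009 vs the customer is notified on Mar 16, 2009. Earlier: parts are ordered.

Parts are ordered — Wednesday, March 4, 2009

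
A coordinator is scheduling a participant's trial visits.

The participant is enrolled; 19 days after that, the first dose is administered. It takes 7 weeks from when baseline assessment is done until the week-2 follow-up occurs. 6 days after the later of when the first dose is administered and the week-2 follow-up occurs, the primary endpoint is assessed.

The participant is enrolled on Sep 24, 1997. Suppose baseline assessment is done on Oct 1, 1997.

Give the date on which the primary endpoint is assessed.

The participant is enrolled: Sep 24, 1997.
The first dose is administered: Sep 24, 1997 + 19 days = Oct 13, 1997.
Baseline assessment is done: Oct 1, 1997.
The week-2 follow-up occurs: Oct 1, 1997 + 7 weeks = Nov 19, 1997.
Both prerequisites met — the first dose is administered (Oct 13, 1997), the week-2 follow-up occurs (Nov 19, 1997); the later is Nov 19, 1997.
The primary endpoint is assessed: Nov 19, 1997 + 6 days = Nov 25, 1997.

Nov 25, 1997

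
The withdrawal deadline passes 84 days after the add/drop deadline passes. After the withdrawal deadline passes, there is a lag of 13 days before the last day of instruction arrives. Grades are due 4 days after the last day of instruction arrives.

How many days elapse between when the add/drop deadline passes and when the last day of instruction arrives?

97 days

Causal path: the add/drop deadline passes → the withdrawal deadline passes → the last day of instruction arrives.
Total delay along the path: 84 + 13 = 97 days.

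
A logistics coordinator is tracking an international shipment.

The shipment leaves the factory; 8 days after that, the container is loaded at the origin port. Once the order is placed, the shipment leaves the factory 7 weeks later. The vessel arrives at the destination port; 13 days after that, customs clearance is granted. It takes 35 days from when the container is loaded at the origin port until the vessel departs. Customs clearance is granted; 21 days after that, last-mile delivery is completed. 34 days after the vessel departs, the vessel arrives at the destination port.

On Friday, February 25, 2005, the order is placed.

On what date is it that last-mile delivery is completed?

The order is placed: Feb 25, 2005.
The shipment leaves the factory: Feb 25, 2005 + 7 weeks = Apr 15, 2005.
The container is loaded at the origin port: Apr 15, 2005 + 8 days = Apr 23, 2005.
The vessel departs: Apr 23, 2005 + 35 days = May 28, 2005.
The vessel arrives at the destination port: May 28, 2005 + 34 days = Jul 1, 2005.
Customs clearance is granted: Jul 1, 2005 + 13 days = Jul 14, 2005.
Last-mile delivery is completed: Jul 14, 2005 + 21 days = Aug 4, 2005.

Thursday, August 4, 2005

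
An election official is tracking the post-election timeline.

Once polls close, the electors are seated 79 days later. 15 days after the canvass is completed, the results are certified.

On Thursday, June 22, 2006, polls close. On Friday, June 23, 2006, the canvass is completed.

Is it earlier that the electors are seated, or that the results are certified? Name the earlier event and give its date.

Polls close: Jun 22, 2006.
The electors are seated: Jun 22, 2006 + 79 days = Sep 9, 2006.
The canvass is completed: Jun 23, 2006.
The results are certified: Jun 23, 2006 + 15 days = Jul 8, 2006.
Comparing: the electors are seated on Sep 9, 2006 vs the results are certified on Jul 8, 2006. Earlier: the results are certified.

The results are certified — Saturday, July 8, 2006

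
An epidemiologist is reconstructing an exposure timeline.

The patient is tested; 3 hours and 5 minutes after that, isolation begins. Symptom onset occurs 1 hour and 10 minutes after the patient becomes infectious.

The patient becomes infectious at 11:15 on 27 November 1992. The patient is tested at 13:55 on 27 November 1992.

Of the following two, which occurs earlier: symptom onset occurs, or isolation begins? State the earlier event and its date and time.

The patient becomes infectious: 11:15 Nov 27, 1992.
Symptom onset occurs: 11:15 Nov 27, 1992 + 1h10m = 12:25 Nov 27, 1992.
The patient is tested: 13:55 Nov 27, 1992.
Isolation begins: 13:55 Nov 27, 1992 + 3h05m = 17:00 Nov 27, 1992.
Comparing: symptom onset occurs at 12:25 Nov 27, 1992 vs isolation begins at 17:00 Nov 27, 1992. Earlier: symptom onset occurs.

Symptom onset occurs — 12:25 on 27 November 1992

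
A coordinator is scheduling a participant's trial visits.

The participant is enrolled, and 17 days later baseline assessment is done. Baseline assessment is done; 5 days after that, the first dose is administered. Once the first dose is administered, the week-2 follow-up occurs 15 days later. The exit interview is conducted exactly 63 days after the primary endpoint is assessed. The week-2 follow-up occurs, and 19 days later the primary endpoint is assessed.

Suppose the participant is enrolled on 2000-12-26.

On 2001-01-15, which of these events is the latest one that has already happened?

The participant is enrolled: Dec 26, 2000.
Baseline assessment is done: Dec 26, 2000 + 17 days = Jan 12, 2001.
The first dose is administered: Jan 12, 2001 + 5 days = Jan 17, 2001.
The week-2 follow-up occurs: Jan 17, 2001 + 15 days = Feb 1, 2001.
The primary endpoint is assessed: Feb 1, 2001 + 19 days = Feb 20, 2001.
The exit interview is conducted: Feb 20, 2001 + 63 days = Apr 24, 2001.
Jan 15, 2001 falls between when baseline assessment is done (Jan 12, 2001) and when the first dose is administered (Jan 17, 2001).

Baseline assessment is done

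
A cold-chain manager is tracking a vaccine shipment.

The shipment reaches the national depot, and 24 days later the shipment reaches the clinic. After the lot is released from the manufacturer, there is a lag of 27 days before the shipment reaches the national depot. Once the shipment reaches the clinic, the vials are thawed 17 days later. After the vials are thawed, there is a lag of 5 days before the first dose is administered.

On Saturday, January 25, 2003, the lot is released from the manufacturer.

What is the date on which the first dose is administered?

Tuesday, April 8, 2003

The lot is released from the manufacturer: Jan 25, 2003.
The shipment reaches the national depot: Jan 25, 2003 + 27 days = Feb 21, 2003.
The shipment reaches the clinic: Feb 21, 2003 + 24 days = Mar 17, 2003.
The vials are thawed: Mar 17, 2003 + 17 days = Apr 3, 2003.
The first dose is administered: Apr 3, 2003 + 5 days = Apr 8, 2003.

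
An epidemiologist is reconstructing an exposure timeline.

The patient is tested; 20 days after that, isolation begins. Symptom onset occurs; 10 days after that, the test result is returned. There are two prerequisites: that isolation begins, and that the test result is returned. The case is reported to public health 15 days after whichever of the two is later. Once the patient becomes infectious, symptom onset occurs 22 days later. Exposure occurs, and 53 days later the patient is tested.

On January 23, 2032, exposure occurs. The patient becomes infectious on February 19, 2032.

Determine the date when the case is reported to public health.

April 20, 2032

Exposure occurs: Jan 23, 2032.
The patient is tested: Jan 23, 2032 + 53 days = Mar 16, 2032.
Isolation begins: Mar 16, 2032 + 20 days = Apr 5, 2032.
The patient becomes infectious: Feb 19, 2032.
Symptom onset occurs: Feb 19, 2032 + 22 days = Mar 12, 2032.
The test result is returned: Mar 12, 2032 + 10 days = Mar 22, 2032.
Both prerequisites met — isolation begins (Apr 5, 2032), the test result is returned (Mar 22, 2032); the later is Apr 5, 2032.
The case is reported to public health: Apr 5, 2032 + 15 days = Apr 20, 2032.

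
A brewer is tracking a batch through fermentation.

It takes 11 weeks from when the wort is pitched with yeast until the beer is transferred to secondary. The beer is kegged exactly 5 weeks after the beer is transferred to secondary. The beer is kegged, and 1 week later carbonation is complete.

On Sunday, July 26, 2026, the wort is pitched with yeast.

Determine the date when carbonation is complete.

The wort is pitched with yeast: Jul 26, 2026.
The beer is transferred to secondary: Jul 26, 2026 + 11 weeks = Oct 11, 2026.
The beer is kegged: Oct 11, 2026 + 5 weeks = Nov 15, 2026.
Carbonation is complete: Nov 15, 2026 + 1 week = Nov 22, 2026.

Sunday, November 22, 2026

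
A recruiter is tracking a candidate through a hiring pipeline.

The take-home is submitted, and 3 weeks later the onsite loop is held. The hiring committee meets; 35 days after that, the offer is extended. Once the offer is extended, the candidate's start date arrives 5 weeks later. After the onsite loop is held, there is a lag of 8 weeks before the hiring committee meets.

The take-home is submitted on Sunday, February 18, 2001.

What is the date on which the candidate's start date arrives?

Sunday, July 15, 2001

The take-home is submitted: Feb 18, 2001.
The onsite loop is held: Feb 18, 2001 + 3 weeks = Mar 11, 2001.
The hiring committee meets: Mar 11, 2001 + 8 weeks = May 6, 2001.
The offer is extended: May 6, 2001 + 35 days = Jun 10, 2001.
The candidate's start date arrives: Jun 10, 2001 + 5 weeks = Jul 15, 2001.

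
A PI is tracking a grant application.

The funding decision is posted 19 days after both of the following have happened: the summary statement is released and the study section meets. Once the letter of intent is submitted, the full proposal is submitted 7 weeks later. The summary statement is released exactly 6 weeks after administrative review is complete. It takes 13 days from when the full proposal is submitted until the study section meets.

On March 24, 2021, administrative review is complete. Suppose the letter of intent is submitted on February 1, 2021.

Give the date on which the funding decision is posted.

Administrative review is complete: Mar 24, 2021.
The summary statement is released: Mar 24, 2021 + 6 weeks = May 5, 2021.
The letter of intent is submitted: Feb 1, 2021.
The full proposal is submitted: Feb 1, 2021 + 7 weeks = Mar 22, 2021.
The study section meets: Mar 22, 2021 + 13 days = Apr 4, 2021.
Both prerequisites met — the summary statement is released (May 5, 2021), the study section meets (Apr 4, 2021); the later is May 5, 2021.
The funding decision is posted: May 5, 2021 + 19 days = May 24, 2021.

May 24, 2021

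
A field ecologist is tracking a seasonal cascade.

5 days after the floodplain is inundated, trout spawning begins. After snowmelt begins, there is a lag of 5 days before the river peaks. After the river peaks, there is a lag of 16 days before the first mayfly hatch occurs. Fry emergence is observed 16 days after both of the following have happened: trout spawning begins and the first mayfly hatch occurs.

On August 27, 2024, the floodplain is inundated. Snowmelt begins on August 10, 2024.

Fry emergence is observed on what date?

The floodplain is inundated: Aug 27, 2024.
Trout spawning begins: Aug 27, 2024 + 5 days = Sep 1, 2024.
Snowmelt begins: Aug 10, 2024.
The river peaks: Aug 10, 2024 + 5 days = Aug 15, 2024.
The first mayfly hatch occurs: Aug 15, 2024 + 16 days = Aug 31, 2024.
Both prerequisites met — trout spawning begins (Sep 1, 2024), the first mayfly hatch occurs (Aug 31, 2024); the later is Sep 1, 2024.
Fry emergence is observed: Sep 1, 2024 + 16 days = Sep 17, 2024.

September 17, 2024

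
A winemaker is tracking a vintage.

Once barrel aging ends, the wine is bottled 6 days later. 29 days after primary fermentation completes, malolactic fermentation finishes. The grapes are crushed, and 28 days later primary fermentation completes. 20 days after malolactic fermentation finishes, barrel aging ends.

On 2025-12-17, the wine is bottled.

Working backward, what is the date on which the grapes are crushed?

The wine is bottled: Dec 17, 2025.
Barrel aging ends: Dec 17, 2025 − 6 days = Dec 11, 2025.
Malolactic fermentation finishes: Dec 11, 2025 − 20 days = Nov 21, 2025.
Primary fermentation completes: Nov 21, 2025 − 29 days = Oct 23, 2025.
The grapes are crushed: Oct 23, 2025 − 28 days = Sep 25, 2025.

2025-09-25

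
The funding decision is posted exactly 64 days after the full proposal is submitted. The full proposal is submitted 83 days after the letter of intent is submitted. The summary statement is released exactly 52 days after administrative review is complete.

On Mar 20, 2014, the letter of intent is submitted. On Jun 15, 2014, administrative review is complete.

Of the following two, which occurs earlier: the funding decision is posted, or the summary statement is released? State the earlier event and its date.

The summary statement is released — Aug 6, 2014

The letter of intent is submitted: Mar 20, 2014.
The full proposal is submitted: Mar 20, 2014 + 83 days = Jun 11, 2014.
The funding decision is posted: Jun 11, 2014 + 64 days = Aug 14, 2014.
Administrative review is complete: Jun 15, 2014.
The summary statement is released: Jun 15, 2014 + 52 days = Aug 6, 2014.
Comparing: the funding decision is posted on Aug 14, 2014 vs the summary statement is released on Aug 6, 2014. Earlier: the summary statement is released.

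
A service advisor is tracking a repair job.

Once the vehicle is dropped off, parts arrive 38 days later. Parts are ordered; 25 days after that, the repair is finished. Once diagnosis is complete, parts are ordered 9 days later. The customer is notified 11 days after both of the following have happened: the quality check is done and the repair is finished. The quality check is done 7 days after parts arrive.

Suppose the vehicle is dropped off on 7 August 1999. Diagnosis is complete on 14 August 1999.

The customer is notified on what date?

2 October 1999

The vehicle is dropped off: Aug 7, 1999.
Parts arrive: Aug 7, 1999 + 38 days = Sep 14, 1999.
The quality check is done: Sep 14, 1999 + 7 days = Sep 21, 1999.
Diagnosis is complete: Aug 14, 1999.
Parts are ordered: Aug 14, 1999 + 9 days = Aug 23, 1999.
The repair is finished: Aug 23, 1999 + 25 days = Sep 17, 1999.
Both prerequisites met — the quality check is done (Sep 21, 1999), the repair is finished (Sep 17, 1999); the later is Sep 21, 1999.
The customer is notified: Sep 21, 1999 + 11 days = Oct 2, 1999.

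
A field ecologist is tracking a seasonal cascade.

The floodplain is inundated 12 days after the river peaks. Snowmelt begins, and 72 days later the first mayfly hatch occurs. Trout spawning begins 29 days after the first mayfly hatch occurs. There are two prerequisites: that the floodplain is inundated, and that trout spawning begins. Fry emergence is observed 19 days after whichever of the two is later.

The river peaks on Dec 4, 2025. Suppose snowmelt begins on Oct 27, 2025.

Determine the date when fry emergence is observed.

The river peaks: Dec 4, 2025.
The floodplain is inundated: Dec 4, 2025 + 12 days = Dec 16, 2025.
Snowmelt begins: Oct 27, 2025.
The first mayfly hatch occurs: Oct 27, 2025 + 72 days = Jan 7, 2026.
Trout spawning begins: Jan 7, 2026 + 29 days = Feb 5, 2026.
Both prerequisites met — the floodplain is inundated (Dec 16, 2025), trout spawning begins (Feb 5, 2026); the later is Feb 5, 2026.
Fry emergence is observed: Feb 5, 2026 + 19 days = Feb 24, 2026.

Feb 24, 2026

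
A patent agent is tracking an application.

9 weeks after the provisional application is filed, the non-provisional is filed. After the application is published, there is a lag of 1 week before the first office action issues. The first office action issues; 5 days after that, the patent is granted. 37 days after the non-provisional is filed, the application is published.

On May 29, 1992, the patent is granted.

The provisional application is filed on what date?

February 7, 1992

The patent is granted: May 29, 1992.
The first office action issues: May 29, 1992 − 5 days = May 24, 1992.
The application is published: May 24, 1992 − 1 week = May 17, 1992.
The non-provisional is filed: May 17, 1992 − 37 days = Apr 10, 1992.
The provisional application is filed: Apr 10, 1992 − 9 weeks = Feb 7, 1992.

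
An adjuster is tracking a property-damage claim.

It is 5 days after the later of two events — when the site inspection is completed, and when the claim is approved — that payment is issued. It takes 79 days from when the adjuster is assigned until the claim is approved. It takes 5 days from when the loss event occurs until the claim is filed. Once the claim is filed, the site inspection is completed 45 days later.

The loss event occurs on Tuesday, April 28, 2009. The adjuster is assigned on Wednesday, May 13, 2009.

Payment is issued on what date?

Wednesday, August 5, 2009

The loss event occurs: Apr 28, 2009.
The claim is filed: Apr 28, 2009 + 5 days = May 3, 2009.
The site inspection is completed: May 3, 2009 + 45 days = Jun 17, 2009.
The adjuster is assigned: May 13, 2009.
The claim is approved: May 13, 2009 + 79 days = Jul 31, 2009.
Both prerequisites met — the site inspection is completed (Jun 17, 2009), the claim is approved (Jul 31, 2009); the later is Jul 31, 2009.
Payment is issued: Jul 31, 2009 + 5 days = Aug 5, 2009.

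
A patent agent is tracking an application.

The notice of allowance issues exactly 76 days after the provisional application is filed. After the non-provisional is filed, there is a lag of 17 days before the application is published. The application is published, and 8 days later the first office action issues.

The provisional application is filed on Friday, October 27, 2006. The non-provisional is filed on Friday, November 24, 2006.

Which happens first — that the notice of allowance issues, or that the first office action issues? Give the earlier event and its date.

The first office action issues — Tuesday, December 19, 2006

The provisional application is filed: Oct 27, 2006.
The notice of allowance issues: Oct 27, 2006 + 76 days = Jan 11, 2007.
The non-provisional is filed: Nov 24, 2006.
The application is published: Nov 24, 2006 + 17 days = Dec 11, 2006.
The first office action issues: Dec 11, 2006 + 8 days = Dec 19, 2006.
Comparing: the notice of allowance issues on Jan 11, 2007 vs the first office action issues on Dec 19, 2006. Earlier: the first office action issues.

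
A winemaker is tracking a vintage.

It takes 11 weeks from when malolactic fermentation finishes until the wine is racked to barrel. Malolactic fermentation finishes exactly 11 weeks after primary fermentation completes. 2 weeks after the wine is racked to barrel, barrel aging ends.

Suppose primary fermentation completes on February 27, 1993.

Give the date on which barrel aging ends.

August 14, 1993

Primary fermentation completes: Feb 27, 1993.
Malolactic fermentation finishes: Feb 27, 1993 + 11 weeks = May 15, 1993.
The wine is racked to barrel: May 15, 1993 + 11 weeks = Jul 31, 1993.
Barrel aging ends: Jul 31, 1993 + 2 weeks = Aug 14, 1993.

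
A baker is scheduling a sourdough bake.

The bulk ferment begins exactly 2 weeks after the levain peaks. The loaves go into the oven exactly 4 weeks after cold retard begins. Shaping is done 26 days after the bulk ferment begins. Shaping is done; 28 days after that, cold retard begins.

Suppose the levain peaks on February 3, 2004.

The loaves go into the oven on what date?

The levain peaks: Feb 3, 2004.
The bulk ferment begins: Feb 3, 2004 + 2 weeks = Feb 17, 2004.
Shaping is done: Feb 17, 2004 + 26 days = Mar 14, 2004.
Cold retard begins: Mar 14, 2004 + 28 days = Apr 11, 2004.
The loaves go into the oven: Apr 11, 2004 + 4 weeks = May 9, 2004.

May 9, 2004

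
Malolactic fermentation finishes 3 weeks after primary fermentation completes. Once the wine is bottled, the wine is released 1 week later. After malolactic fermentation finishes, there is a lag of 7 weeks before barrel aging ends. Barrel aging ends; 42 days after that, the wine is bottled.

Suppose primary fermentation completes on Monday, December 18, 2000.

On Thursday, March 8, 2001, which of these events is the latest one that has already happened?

Barrel aging ends

Primary fermentation completes: Dec 18, 2000.
Malolactic fermentation finishes: Dec 18, 2000 + 3 weeks = Jan 8, 2001.
Barrel aging ends: Jan 8, 2001 + 7 weeks = Feb 26, 2001.
The wine is bottled: Feb 26, 2001 + 42 days = Apr 9, 2001.
The wine is released: Apr 9, 2001 + 1 week = Apr 16, 2001.
Mar 8, 2001 falls between when barrel aging ends (Feb 26, 2001) and when the wine is bottled (Apr 9, 2001).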